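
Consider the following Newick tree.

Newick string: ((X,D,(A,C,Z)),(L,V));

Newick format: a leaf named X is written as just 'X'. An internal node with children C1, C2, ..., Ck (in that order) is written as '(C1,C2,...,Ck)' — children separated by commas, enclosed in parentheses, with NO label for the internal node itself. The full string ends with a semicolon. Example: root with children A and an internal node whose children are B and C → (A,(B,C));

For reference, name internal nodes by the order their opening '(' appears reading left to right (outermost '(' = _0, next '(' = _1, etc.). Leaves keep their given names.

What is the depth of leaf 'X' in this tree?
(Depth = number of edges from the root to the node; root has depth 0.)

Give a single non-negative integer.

Answer: 2

Derivation:
Newick: ((X,D,(A,C,Z)),(L,V));
Naming internals by '(' encounter order: outermost '(' = _0, next = _1, ...
Query node: X
Path from root: _0 -> _1 -> X
Depth of X: 2 (number of edges from root)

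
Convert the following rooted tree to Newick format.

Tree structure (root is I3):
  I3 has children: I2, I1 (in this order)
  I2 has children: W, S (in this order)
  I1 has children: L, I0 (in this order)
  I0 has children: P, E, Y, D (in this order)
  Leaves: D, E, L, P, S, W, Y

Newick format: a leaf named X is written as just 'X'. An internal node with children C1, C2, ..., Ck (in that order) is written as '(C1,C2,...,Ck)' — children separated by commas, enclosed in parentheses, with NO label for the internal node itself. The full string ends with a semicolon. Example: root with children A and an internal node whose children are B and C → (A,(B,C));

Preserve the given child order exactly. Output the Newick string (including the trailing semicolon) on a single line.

internal I3 with children ['I2', 'I1']
  internal I2 with children ['W', 'S']
    leaf 'W' → 'W'
    leaf 'S' → 'S'
  → '(W,S)'
  internal I1 with children ['L', 'I0']
    leaf 'L' → 'L'
    internal I0 with children ['P', 'E', 'Y', 'D']
      leaf 'P' → 'P'
      leaf 'E' → 'E'
      leaf 'Y' → 'Y'
      leaf 'D' → 'D'
    → '(P,E,Y,D)'
  → '(L,(P,E,Y,D))'
→ '((W,S),(L,(P,E,Y,D)))'
Final: ((W,S),(L,(P,E,Y,D)));

Answer: ((W,S),(L,(P,E,Y,D)));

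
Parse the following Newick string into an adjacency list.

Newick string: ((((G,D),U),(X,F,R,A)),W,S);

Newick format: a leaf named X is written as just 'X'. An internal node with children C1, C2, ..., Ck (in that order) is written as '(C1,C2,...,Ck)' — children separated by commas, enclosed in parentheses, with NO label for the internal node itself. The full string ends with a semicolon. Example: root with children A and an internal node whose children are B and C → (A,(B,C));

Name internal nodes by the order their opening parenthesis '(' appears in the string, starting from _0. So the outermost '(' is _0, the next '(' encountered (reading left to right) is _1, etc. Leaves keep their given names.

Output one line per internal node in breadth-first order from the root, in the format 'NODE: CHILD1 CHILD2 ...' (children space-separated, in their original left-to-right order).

Input: ((((G,D),U),(X,F,R,A)),W,S);
Scanning left-to-right, naming '(' by encounter order:
  pos 0: '(' -> open internal node _0 (depth 1)
  pos 1: '(' -> open internal node _1 (depth 2)
  pos 2: '(' -> open internal node _2 (depth 3)
  pos 3: '(' -> open internal node _3 (depth 4)
  pos 7: ')' -> close internal node _3 (now at depth 3)
  pos 10: ')' -> close internal node _2 (now at depth 2)
  pos 12: '(' -> open internal node _4 (depth 3)
  pos 20: ')' -> close internal node _4 (now at depth 2)
  pos 21: ')' -> close internal node _1 (now at depth 1)
  pos 26: ')' -> close internal node _0 (now at depth 0)
Total internal nodes: 5
BFS adjacency from root:
  _0: _1 W S
  _1: _2 _4
  _2: _3 U
  _4: X F R A
  _3: G D

Answer: _0: _1 W S
_1: _2 _4
_2: _3 U
_4: X F R A
_3: G D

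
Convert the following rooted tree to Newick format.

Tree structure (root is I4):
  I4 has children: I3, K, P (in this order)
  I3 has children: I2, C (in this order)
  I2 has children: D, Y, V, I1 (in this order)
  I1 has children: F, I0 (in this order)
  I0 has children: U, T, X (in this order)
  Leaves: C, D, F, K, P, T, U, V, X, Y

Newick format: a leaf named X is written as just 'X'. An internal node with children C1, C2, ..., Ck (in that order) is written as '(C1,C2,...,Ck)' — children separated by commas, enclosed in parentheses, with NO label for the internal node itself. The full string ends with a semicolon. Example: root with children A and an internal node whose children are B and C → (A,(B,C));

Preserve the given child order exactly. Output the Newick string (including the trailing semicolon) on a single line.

Answer: (((D,Y,V,(F,(U,T,X))),C),K,P);

Derivation:
internal I4 with children ['I3', 'K', 'P']
  internal I3 with children ['I2', 'C']
    internal I2 with children ['D', 'Y', 'V', 'I1']
      leaf 'D' → 'D'
      leaf 'Y' → 'Y'
      leaf 'V' → 'V'
      internal I1 with children ['F', 'I0']
        leaf 'F' → 'F'
        internal I0 with children ['U', 'T', 'X']
          leaf 'U' → 'U'
          leaf 'T' → 'T'
          leaf 'X' → 'X'
        → '(U,T,X)'
      → '(F,(U,T,X))'
    → '(D,Y,V,(F,(U,T,X)))'
    leaf 'C' → 'C'
  → '((D,Y,V,(F,(U,T,X))),C)'
  leaf 'K' → 'K'
  leaf 'P' → 'P'
→ '(((D,Y,V,(F,(U,T,X))),C),K,P)'
Final: (((D,Y,V,(F,(U,T,X))),C),K,P);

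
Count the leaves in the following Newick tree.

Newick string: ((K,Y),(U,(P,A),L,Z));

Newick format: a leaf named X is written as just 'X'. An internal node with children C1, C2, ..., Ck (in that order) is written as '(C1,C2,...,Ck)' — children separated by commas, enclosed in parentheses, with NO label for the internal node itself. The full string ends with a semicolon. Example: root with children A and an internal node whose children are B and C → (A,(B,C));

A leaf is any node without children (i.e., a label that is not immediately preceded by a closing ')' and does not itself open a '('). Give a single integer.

Answer: 7

Derivation:
Newick: ((K,Y),(U,(P,A),L,Z));
Scan left-to-right; a leaf is any maximal label run not followed by '(':
  pos 2: leaf 'K' → count = 1
  pos 4: leaf 'Y' → count = 2
  pos 8: leaf 'U' → count = 3
  pos 11: leaf 'P' → count = 4
  pos 13: leaf 'A' → count = 5
  pos 16: leaf 'L' → count = 6
  pos 18: leaf 'Z' → count = 7
Total leaves: 7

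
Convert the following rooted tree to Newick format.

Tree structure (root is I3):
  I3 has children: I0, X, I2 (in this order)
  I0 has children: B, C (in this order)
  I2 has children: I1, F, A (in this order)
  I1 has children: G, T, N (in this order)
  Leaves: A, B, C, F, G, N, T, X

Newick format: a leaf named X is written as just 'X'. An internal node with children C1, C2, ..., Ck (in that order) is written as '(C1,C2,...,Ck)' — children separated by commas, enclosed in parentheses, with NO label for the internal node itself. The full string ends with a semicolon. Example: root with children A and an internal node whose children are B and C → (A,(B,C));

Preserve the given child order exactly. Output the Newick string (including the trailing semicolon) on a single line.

internal I3 with children ['I0', 'X', 'I2']
  internal I0 with children ['B', 'C']
    leaf 'B' → 'B'
    leaf 'C' → 'C'
  → '(B,C)'
  leaf 'X' → 'X'
  internal I2 with children ['I1', 'F', 'A']
    internal I1 with children ['G', 'T', 'N']
      leaf 'G' → 'G'
      leaf 'T' → 'T'
      leaf 'N' → 'N'
    → '(G,T,N)'
    leaf 'F' → 'F'
    leaf 'A' → 'A'
  → '((G,T,N),F,A)'
→ '((B,C),X,((G,T,N),F,A))'
Final: ((B,C),X,((G,T,N),F,A));

Answer: ((B,C),X,((G,T,N),F,A));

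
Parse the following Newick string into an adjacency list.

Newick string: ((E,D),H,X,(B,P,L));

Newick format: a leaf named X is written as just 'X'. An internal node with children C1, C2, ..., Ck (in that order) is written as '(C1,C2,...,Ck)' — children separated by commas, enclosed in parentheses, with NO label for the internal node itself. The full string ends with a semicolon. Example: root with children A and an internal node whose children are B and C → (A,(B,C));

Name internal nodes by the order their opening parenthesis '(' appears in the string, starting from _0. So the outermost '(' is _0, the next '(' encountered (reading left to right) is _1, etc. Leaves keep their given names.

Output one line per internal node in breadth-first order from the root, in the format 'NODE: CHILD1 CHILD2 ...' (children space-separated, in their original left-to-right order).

Answer: _0: _1 H X _2
_1: E D
_2: B P L

Derivation:
Input: ((E,D),H,X,(B,P,L));
Scanning left-to-right, naming '(' by encounter order:
  pos 0: '(' -> open internal node _0 (depth 1)
  pos 1: '(' -> open internal node _1 (depth 2)
  pos 5: ')' -> close internal node _1 (now at depth 1)
  pos 11: '(' -> open internal node _2 (depth 2)
  pos 17: ')' -> close internal node _2 (now at depth 1)
  pos 18: ')' -> close internal node _0 (now at depth 0)
Total internal nodes: 3
BFS adjacency from root:
  _0: _1 H X _2
  _1: E D
  _2: B P L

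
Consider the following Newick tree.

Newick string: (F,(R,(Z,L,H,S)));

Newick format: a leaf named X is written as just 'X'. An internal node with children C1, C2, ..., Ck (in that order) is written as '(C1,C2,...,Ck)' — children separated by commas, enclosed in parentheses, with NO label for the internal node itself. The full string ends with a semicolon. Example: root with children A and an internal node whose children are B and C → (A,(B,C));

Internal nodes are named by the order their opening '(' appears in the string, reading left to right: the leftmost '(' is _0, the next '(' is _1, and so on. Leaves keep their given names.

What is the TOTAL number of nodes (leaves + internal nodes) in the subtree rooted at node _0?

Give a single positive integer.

Newick: (F,(R,(Z,L,H,S)));
Locate _0: it is the '(' at position 0 (the 1st '(' reading left to right).
Query: subtree rooted at _0
_0: subtree_size = 1 + 8
  F: subtree_size = 1 + 0
  _1: subtree_size = 1 + 6
    R: subtree_size = 1 + 0
    _2: subtree_size = 1 + 4
      Z: subtree_size = 1 + 0
      L: subtree_size = 1 + 0
      H: subtree_size = 1 + 0
      S: subtree_size = 1 + 0
Total subtree size of _0: 9

Answer: 9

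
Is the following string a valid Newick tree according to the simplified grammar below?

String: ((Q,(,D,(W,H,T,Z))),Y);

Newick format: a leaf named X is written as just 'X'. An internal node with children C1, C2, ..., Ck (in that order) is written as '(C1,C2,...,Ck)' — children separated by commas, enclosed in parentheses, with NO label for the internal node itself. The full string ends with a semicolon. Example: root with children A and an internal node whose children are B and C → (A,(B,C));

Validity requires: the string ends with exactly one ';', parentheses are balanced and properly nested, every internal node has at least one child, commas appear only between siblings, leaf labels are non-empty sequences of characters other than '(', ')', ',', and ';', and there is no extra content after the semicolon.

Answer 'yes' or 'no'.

Input: ((Q,(,D,(W,H,T,Z))),Y);
Paren balance: 4 '(' vs 4 ')' OK
Ends with single ';': True
Full parse: FAILS (empty leaf label at pos 5)
Valid: False

Answer: no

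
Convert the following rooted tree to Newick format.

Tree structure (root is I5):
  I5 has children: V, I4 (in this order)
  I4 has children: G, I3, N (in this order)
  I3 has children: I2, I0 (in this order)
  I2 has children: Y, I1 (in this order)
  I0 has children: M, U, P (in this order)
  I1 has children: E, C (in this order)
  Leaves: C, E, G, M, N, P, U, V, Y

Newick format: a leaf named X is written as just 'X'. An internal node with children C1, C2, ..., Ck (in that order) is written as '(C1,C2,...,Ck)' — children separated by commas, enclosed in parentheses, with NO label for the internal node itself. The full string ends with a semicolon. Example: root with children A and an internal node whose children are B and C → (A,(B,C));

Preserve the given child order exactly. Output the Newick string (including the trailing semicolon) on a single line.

Answer: (V,(G,((Y,(E,C)),(M,U,P)),N));

Derivation:
internal I5 with children ['V', 'I4']
  leaf 'V' → 'V'
  internal I4 with children ['G', 'I3', 'N']
    leaf 'G' → 'G'
    internal I3 with children ['I2', 'I0']
      internal I2 with children ['Y', 'I1']
        leaf 'Y' → 'Y'
        internal I1 with children ['E', 'C']
          leaf 'E' → 'E'
          leaf 'C' → 'C'
        → '(E,C)'
      → '(Y,(E,C))'
      internal I0 with children ['M', 'U', 'P']
        leaf 'M' → 'M'
        leaf 'U' → 'U'
        leaf 'P' → 'P'
      → '(M,U,P)'
    → '((Y,(E,C)),(M,U,P))'
    leaf 'N' → 'N'
  → '(G,((Y,(E,C)),(M,U,P)),N)'
→ '(V,(G,((Y,(E,C)),(M,U,P)),N))'
Final: (V,(G,((Y,(E,C)),(M,U,P)),N));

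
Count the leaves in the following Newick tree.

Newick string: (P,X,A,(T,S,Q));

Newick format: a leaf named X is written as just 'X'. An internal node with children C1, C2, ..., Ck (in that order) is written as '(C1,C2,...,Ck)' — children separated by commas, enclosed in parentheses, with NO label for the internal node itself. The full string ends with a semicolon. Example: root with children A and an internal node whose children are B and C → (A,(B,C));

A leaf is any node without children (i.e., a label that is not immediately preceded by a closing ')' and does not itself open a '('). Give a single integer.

Answer: 6

Derivation:
Newick: (P,X,A,(T,S,Q));
Scan left-to-right; a leaf is any maximal label run not followed by '(':
  pos 1: leaf 'P' → count = 1
  pos 3: leaf 'X' → count = 2
  pos 5: leaf 'A' → count = 3
  pos 8: leaf 'T' → count = 4
  pos 10: leaf 'S' → count = 5
  pos 12: leaf 'Q' → count = 6
Total leaves: 6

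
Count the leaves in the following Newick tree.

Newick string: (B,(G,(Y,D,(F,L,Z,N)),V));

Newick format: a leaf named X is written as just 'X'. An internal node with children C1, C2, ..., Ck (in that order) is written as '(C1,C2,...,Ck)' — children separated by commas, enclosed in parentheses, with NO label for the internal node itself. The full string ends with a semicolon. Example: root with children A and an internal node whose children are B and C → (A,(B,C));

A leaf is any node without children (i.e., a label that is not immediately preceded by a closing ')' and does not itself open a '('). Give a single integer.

Answer: 9

Derivation:
Newick: (B,(G,(Y,D,(F,L,Z,N)),V));
Scan left-to-right; a leaf is any maximal label run not followed by '(':
  pos 1: leaf 'B' → count = 1
  pos 4: leaf 'G' → count = 2
  pos 7: leaf 'Y' → count = 3
  pos 9: leaf 'D' → count = 4
  pos 12: leaf 'F' → count = 5
  pos 14: leaf 'L' → count = 6
  pos 16: leaf 'Z' → count = 7
  pos 18: leaf 'N' → count = 8
  pos 22: leaf 'V' → count = 9
Total leaves: 9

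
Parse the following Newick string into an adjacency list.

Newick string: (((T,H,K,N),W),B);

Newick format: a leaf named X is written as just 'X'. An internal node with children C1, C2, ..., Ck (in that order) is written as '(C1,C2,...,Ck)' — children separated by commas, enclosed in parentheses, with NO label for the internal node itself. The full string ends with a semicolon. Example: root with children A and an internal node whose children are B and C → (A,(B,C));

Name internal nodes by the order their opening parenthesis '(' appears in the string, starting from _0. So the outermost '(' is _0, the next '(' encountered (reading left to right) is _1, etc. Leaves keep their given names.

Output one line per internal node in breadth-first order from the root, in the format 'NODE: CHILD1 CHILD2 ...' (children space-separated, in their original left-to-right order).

Answer: _0: _1 B
_1: _2 W
_2: T H K N

Derivation:
Input: (((T,H,K,N),W),B);
Scanning left-to-right, naming '(' by encounter order:
  pos 0: '(' -> open internal node _0 (depth 1)
  pos 1: '(' -> open internal node _1 (depth 2)
  pos 2: '(' -> open internal node _2 (depth 3)
  pos 10: ')' -> close internal node _2 (now at depth 2)
  pos 13: ')' -> close internal node _1 (now at depth 1)
  pos 16: ')' -> close internal node _0 (now at depth 0)
Total internal nodes: 3
BFS adjacency from root:
  _0: _1 B
  _1: _2 W
  _2: T H K N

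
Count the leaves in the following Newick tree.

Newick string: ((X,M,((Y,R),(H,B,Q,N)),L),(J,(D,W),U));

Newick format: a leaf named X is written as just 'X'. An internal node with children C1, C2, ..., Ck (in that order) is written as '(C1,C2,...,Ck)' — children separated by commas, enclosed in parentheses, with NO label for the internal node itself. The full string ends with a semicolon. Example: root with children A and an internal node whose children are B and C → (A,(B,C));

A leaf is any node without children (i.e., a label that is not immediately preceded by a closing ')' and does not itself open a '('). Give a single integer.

Newick: ((X,M,((Y,R),(H,B,Q,N)),L),(J,(D,W),U));
Scan left-to-right; a leaf is any maximal label run not followed by '(':
  pos 2: leaf 'X' → count = 1
  pos 4: leaf 'M' → count = 2
  pos 8: leaf 'Y' → count = 3
  pos 10: leaf 'R' → count = 4
  pos 14: leaf 'H' → count = 5
  pos 16: leaf 'B' → count = 6
  pos 18: leaf 'Q' → count = 7
  pos 20: leaf 'N' → count = 8
  pos 24: leaf 'L' → count = 9
  pos 28: leaf 'J' → count = 10
  pos 31: leaf 'D' → count = 11
  pos 33: leaf 'W' → count = 12
  pos 36: leaf 'U' → count = 13
Total leaves: 13

Answer: 13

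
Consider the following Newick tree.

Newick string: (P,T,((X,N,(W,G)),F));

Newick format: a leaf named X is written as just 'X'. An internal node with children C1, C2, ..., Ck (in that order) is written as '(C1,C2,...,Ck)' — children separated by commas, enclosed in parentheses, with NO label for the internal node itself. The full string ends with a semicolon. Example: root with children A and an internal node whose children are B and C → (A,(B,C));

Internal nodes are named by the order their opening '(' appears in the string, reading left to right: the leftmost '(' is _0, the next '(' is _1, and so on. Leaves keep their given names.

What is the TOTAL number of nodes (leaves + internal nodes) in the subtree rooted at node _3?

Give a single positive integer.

Answer: 3

Derivation:
Newick: (P,T,((X,N,(W,G)),F));
Locate _3: it is the '(' at position 11 (the 4th '(' reading left to right).
Query: subtree rooted at _3
_3: subtree_size = 1 + 2
  W: subtree_size = 1 + 0
  G: subtree_size = 1 + 0
Total subtree size of _3: 3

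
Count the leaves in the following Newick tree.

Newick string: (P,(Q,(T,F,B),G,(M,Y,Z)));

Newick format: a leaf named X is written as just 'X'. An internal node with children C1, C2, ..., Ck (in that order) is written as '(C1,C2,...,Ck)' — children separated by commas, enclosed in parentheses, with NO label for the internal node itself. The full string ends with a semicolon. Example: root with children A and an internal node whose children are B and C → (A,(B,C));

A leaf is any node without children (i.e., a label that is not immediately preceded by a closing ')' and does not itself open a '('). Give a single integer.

Newick: (P,(Q,(T,F,B),G,(M,Y,Z)));
Scan left-to-right; a leaf is any maximal label run not followed by '(':
  pos 1: leaf 'P' → count = 1
  pos 4: leaf 'Q' → count = 2
  pos 7: leaf 'T' → count = 3
  pos 9: leaf 'F' → count = 4
  pos 11: leaf 'B' → count = 5
  pos 14: leaf 'G' → count = 6
  pos 17: leaf 'M' → count = 7
  pos 19: leaf 'Y' → count = 8
  pos 21: leaf 'Z' → count = 9
Total leaves: 9

Answer: 9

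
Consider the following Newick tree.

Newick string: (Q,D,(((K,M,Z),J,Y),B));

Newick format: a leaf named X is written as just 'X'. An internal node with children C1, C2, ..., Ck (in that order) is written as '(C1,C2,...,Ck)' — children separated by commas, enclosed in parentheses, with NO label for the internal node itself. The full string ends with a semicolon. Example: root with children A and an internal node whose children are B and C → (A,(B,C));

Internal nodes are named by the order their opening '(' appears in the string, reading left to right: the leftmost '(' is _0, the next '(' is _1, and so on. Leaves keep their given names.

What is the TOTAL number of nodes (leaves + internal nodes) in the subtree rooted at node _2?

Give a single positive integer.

Newick: (Q,D,(((K,M,Z),J,Y),B));
Locate _2: it is the '(' at position 6 (the 3rd '(' reading left to right).
Query: subtree rooted at _2
_2: subtree_size = 1 + 6
  _3: subtree_size = 1 + 3
    K: subtree_size = 1 + 0
    M: subtree_size = 1 + 0
    Z: subtree_size = 1 + 0
  J: subtree_size = 1 + 0
  Y: subtree_size = 1 + 0
Total subtree size of _2: 7

Answer: 7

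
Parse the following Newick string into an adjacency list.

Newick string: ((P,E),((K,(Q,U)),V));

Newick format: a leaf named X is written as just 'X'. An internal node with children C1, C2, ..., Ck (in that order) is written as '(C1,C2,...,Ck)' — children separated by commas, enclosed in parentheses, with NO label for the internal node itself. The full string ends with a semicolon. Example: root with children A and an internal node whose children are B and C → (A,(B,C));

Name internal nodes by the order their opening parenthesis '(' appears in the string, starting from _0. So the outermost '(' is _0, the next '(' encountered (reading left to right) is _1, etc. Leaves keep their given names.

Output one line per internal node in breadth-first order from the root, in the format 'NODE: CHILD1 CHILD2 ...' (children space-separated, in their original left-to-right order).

Answer: _0: _1 _2
_1: P E
_2: _3 V
_3: K _4
_4: Q U

Derivation:
Input: ((P,E),((K,(Q,U)),V));
Scanning left-to-right, naming '(' by encounter order:
  pos 0: '(' -> open internal node _0 (depth 1)
  pos 1: '(' -> open internal node _1 (depth 2)
  pos 5: ')' -> close internal node _1 (now at depth 1)
  pos 7: '(' -> open internal node _2 (depth 2)
  pos 8: '(' -> open internal node _3 (depth 3)
  pos 11: '(' -> open internal node _4 (depth 4)
  pos 15: ')' -> close internal node _4 (now at depth 3)
  pos 16: ')' -> close internal node _3 (now at depth 2)
  pos 19: ')' -> close internal node _2 (now at depth 1)
  pos 20: ')' -> close internal node _0 (now at depth 0)
Total internal nodes: 5
BFS adjacency from root:
  _0: _1 _2
  _1: P E
  _2: _3 V
  _3: K _4
  _4: Q U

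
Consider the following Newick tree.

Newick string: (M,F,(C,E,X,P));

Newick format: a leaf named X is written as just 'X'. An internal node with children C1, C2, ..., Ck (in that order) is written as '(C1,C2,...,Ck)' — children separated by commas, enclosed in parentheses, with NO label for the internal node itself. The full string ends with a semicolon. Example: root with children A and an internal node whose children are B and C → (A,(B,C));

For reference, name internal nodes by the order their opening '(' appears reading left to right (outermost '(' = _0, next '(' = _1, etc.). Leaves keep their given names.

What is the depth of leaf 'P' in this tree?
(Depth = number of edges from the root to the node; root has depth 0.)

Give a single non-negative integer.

Newick: (M,F,(C,E,X,P));
Naming internals by '(' encounter order: outermost '(' = _0, next = _1, ...
Query node: P
Path from root: _0 -> _1 -> P
Depth of P: 2 (number of edges from root)

Answer: 2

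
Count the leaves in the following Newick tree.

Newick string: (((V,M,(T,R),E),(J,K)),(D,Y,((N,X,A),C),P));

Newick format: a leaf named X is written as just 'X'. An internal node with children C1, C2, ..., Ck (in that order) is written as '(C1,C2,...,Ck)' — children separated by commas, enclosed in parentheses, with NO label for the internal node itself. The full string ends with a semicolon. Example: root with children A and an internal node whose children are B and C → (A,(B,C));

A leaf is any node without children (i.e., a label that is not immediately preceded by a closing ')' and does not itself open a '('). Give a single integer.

Answer: 14

Derivation:
Newick: (((V,M,(T,R),E),(J,K)),(D,Y,((N,X,A),C),P));
Scan left-to-right; a leaf is any maximal label run not followed by '(':
  pos 3: leaf 'V' → count = 1
  pos 5: leaf 'M' → count = 2
  pos 8: leaf 'T' → count = 3
  pos 10: leaf 'R' → count = 4
  pos 13: leaf 'E' → count = 5
  pos 17: leaf 'J' → count = 6
  pos 19: leaf 'K' → count = 7
  pos 24: leaf 'D' → count = 8
  pos 26: leaf 'Y' → count = 9
  pos 30: leaf 'N' → count = 10
  pos 32: leaf 'X' → count = 11
  pos 34: leaf 'A' → count = 12
  pos 37: leaf 'C' → count = 13
  pos 40: leaf 'P' → count = 14
Total leaves: 14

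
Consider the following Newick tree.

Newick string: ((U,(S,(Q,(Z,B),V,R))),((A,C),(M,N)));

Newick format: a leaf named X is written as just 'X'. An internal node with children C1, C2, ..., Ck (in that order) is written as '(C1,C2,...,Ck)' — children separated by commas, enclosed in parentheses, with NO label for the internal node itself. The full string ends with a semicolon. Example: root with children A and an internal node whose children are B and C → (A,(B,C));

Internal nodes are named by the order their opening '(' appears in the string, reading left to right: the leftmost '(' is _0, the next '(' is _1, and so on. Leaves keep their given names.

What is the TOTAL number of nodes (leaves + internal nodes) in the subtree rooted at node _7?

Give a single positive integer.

Answer: 3

Derivation:
Newick: ((U,(S,(Q,(Z,B),V,R))),((A,C),(M,N)));
Locate _7: it is the '(' at position 30 (the 8th '(' reading left to right).
Query: subtree rooted at _7
_7: subtree_size = 1 + 2
  M: subtree_size = 1 + 0
  N: subtree_size = 1 + 0
Total subtree size of _7: 3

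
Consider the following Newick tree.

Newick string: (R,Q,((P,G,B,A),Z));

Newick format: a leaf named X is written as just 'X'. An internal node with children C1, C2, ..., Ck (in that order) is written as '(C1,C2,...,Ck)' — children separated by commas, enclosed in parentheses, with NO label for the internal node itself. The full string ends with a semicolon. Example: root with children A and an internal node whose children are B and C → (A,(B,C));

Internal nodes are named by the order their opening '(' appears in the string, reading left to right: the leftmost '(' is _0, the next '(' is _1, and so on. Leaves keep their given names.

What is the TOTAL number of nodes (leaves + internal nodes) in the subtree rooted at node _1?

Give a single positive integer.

Newick: (R,Q,((P,G,B,A),Z));
Locate _1: it is the '(' at position 5 (the 2nd '(' reading left to right).
Query: subtree rooted at _1
_1: subtree_size = 1 + 6
  _2: subtree_size = 1 + 4
    P: subtree_size = 1 + 0
    G: subtree_size = 1 + 0
    B: subtree_size = 1 + 0
    A: subtree_size = 1 + 0
  Z: subtree_size = 1 + 0
Total subtree size of _1: 7

Answer: 7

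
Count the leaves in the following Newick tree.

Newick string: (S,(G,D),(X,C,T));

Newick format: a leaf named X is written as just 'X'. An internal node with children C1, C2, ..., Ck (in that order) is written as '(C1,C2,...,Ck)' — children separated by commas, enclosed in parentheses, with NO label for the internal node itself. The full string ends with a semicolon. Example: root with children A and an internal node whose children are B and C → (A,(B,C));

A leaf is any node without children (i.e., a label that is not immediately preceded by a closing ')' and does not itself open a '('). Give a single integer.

Answer: 6

Derivation:
Newick: (S,(G,D),(X,C,T));
Scan left-to-right; a leaf is any maximal label run not followed by '(':
  pos 1: leaf 'S' → count = 1
  pos 4: leaf 'G' → count = 2
  pos 6: leaf 'D' → count = 3
  pos 10: leaf 'X' → count = 4
  pos 12: leaf 'C' → count = 5
  pos 14: leaf 'T' → count = 6
Total leaves: 6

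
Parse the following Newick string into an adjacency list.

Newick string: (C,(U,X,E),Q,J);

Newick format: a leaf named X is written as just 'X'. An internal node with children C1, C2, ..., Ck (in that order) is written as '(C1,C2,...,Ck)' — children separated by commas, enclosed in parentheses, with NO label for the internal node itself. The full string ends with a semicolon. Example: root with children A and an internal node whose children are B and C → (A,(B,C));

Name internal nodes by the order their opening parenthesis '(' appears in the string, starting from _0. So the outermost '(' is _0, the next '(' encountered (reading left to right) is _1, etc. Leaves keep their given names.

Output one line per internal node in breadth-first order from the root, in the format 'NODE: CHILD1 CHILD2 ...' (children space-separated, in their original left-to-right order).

Answer: _0: C _1 Q J
_1: U X E

Derivation:
Input: (C,(U,X,E),Q,J);
Scanning left-to-right, naming '(' by encounter order:
  pos 0: '(' -> open internal node _0 (depth 1)
  pos 3: '(' -> open internal node _1 (depth 2)
  pos 9: ')' -> close internal node _1 (now at depth 1)
  pos 14: ')' -> close internal node _0 (now at depth 0)
Total internal nodes: 2
BFS adjacency from root:
  _0: C _1 Q J
  _1: U X E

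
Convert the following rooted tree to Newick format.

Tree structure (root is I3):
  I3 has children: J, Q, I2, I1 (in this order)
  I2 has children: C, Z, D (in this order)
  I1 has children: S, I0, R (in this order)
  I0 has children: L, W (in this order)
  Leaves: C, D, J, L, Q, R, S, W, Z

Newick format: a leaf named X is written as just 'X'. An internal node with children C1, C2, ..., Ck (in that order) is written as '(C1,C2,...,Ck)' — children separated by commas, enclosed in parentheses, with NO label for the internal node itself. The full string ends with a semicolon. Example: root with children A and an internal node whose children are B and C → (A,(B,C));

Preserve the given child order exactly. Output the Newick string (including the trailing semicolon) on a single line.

Answer: (J,Q,(C,Z,D),(S,(L,W),R));

Derivation:
internal I3 with children ['J', 'Q', 'I2', 'I1']
  leaf 'J' → 'J'
  leaf 'Q' → 'Q'
  internal I2 with children ['C', 'Z', 'D']
    leaf 'C' → 'C'
    leaf 'Z' → 'Z'
    leaf 'D' → 'D'
  → '(C,Z,D)'
  internal I1 with children ['S', 'I0', 'R']
    leaf 'S' → 'S'
    internal I0 with children ['L', 'W']
      leaf 'L' → 'L'
      leaf 'W' → 'W'
    → '(L,W)'
    leaf 'R' → 'R'
  → '(S,(L,W),R)'
→ '(J,Q,(C,Z,D),(S,(L,W),R))'
Final: (J,Q,(C,Z,D),(S,(L,W),R));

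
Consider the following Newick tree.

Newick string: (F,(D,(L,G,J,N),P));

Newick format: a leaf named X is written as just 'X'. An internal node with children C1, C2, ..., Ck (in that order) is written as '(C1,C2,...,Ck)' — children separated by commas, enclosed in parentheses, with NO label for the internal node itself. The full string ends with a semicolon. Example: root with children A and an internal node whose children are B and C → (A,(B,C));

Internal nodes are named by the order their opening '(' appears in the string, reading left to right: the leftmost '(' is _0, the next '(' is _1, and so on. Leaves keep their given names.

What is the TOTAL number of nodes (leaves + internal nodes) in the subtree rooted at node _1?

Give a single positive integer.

Newick: (F,(D,(L,G,J,N),P));
Locate _1: it is the '(' at position 3 (the 2nd '(' reading left to right).
Query: subtree rooted at _1
_1: subtree_size = 1 + 7
  D: subtree_size = 1 + 0
  _2: subtree_size = 1 + 4
    L: subtree_size = 1 + 0
    G: subtree_size = 1 + 0
    J: subtree_size = 1 + 0
    N: subtree_size = 1 + 0
  P: subtree_size = 1 + 0
Total subtree size of _1: 8

Answer: 8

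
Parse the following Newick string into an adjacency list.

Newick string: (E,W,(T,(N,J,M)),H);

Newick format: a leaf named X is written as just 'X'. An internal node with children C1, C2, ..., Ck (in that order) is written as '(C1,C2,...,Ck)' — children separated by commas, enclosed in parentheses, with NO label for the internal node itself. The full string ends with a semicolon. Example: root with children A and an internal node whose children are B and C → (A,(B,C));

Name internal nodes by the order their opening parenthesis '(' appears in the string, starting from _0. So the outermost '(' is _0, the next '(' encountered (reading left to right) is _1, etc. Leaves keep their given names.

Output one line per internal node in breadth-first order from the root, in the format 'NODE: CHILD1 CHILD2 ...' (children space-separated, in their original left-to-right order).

Answer: _0: E W _1 H
_1: T _2
_2: N J M

Derivation:
Input: (E,W,(T,(N,J,M)),H);
Scanning left-to-right, naming '(' by encounter order:
  pos 0: '(' -> open internal node _0 (depth 1)
  pos 5: '(' -> open internal node _1 (depth 2)
  pos 8: '(' -> open internal node _2 (depth 3)
  pos 14: ')' -> close internal node _2 (now at depth 2)
  pos 15: ')' -> close internal node _1 (now at depth 1)
  pos 18: ')' -> close internal node _0 (now at depth 0)
Total internal nodes: 3
BFS adjacency from root:
  _0: E W _1 H
  _1: T _2
  _2: N J M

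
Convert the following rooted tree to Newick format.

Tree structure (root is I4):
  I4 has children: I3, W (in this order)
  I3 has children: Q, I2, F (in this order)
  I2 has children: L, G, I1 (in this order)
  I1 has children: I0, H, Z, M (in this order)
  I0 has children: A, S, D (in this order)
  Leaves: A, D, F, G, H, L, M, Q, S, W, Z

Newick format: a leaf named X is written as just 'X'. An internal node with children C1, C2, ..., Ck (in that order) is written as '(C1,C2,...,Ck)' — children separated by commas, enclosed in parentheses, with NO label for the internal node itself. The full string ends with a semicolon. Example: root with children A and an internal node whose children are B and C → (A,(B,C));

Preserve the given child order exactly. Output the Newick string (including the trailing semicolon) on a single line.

Answer: ((Q,(L,G,((A,S,D),H,Z,M)),F),W);

Derivation:
internal I4 with children ['I3', 'W']
  internal I3 with children ['Q', 'I2', 'F']
    leaf 'Q' → 'Q'
    internal I2 with children ['L', 'G', 'I1']
      leaf 'L' → 'L'
      leaf 'G' → 'G'
      internal I1 with children ['I0', 'H', 'Z', 'M']
        internal I0 with children ['A', 'S', 'D']
          leaf 'A' → 'A'
          leaf 'S' → 'S'
          leaf 'D' → 'D'
        → '(A,S,D)'
        leaf 'H' → 'H'
        leaf 'Z' → 'Z'
        leaf 'M' → 'M'
      → '((A,S,D),H,Z,M)'
    → '(L,G,((A,S,D),H,Z,M))'
    leaf 'F' → 'F'
  → '(Q,(L,G,((A,S,D),H,Z,M)),F)'
  leaf 'W' → 'W'
→ '((Q,(L,G,((A,S,D),H,Z,M)),F),W)'
Final: ((Q,(L,G,((A,S,D),H,Z,M)),F),W);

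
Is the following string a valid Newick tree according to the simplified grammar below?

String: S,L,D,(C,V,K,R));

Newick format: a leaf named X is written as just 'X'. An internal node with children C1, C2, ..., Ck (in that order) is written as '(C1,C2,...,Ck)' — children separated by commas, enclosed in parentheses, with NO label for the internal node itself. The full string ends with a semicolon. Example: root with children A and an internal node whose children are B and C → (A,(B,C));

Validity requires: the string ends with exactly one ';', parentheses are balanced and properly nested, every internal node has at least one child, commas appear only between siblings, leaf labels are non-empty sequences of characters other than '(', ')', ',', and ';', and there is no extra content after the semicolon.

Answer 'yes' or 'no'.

Input: S,L,D,(C,V,K,R));
Paren balance: 1 '(' vs 2 ')' MISMATCH
Ends with single ';': True
Full parse: FAILS (extra content after tree at pos 1)
Valid: False

Answer: no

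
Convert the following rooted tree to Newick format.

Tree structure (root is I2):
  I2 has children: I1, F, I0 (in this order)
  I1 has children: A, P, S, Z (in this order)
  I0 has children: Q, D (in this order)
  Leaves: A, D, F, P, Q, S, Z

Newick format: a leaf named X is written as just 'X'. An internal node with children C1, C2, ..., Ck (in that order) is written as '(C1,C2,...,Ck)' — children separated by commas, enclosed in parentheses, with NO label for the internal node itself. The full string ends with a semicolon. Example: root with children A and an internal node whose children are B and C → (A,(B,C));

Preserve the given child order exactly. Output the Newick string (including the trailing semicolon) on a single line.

internal I2 with children ['I1', 'F', 'I0']
  internal I1 with children ['A', 'P', 'S', 'Z']
    leaf 'A' → 'A'
    leaf 'P' → 'P'
    leaf 'S' → 'S'
    leaf 'Z' → 'Z'
  → '(A,P,S,Z)'
  leaf 'F' → 'F'
  internal I0 with children ['Q', 'D']
    leaf 'Q' → 'Q'
    leaf 'D' → 'D'
  → '(Q,D)'
→ '((A,P,S,Z),F,(Q,D))'
Final: ((A,P,S,Z),F,(Q,D));

Answer: ((A,P,S,Z),F,(Q,D));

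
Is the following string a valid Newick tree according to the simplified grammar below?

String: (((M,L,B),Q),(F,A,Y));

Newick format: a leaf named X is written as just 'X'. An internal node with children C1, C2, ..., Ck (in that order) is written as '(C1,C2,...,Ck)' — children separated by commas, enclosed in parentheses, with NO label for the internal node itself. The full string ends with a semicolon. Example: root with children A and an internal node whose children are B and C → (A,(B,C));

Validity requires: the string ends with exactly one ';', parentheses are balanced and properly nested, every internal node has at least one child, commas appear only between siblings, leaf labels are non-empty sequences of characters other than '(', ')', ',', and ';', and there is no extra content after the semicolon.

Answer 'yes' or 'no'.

Input: (((M,L,B),Q),(F,A,Y));
Paren balance: 4 '(' vs 4 ')' OK
Ends with single ';': True
Full parse: OK
Valid: True

Answer: yes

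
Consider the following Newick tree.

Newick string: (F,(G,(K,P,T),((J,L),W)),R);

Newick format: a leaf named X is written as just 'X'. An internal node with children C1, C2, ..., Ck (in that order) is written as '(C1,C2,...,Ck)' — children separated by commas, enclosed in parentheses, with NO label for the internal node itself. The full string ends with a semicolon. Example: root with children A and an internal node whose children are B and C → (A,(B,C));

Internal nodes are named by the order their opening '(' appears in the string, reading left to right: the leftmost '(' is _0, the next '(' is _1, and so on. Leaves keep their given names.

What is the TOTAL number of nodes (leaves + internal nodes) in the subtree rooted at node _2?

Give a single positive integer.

Answer: 4

Derivation:
Newick: (F,(G,(K,P,T),((J,L),W)),R);
Locate _2: it is the '(' at position 6 (the 3rd '(' reading left to right).
Query: subtree rooted at _2
_2: subtree_size = 1 + 3
  K: subtree_size = 1 + 0
  P: subtree_size = 1 + 0
  T: subtree_size = 1 + 0
Total subtree size of _2: 4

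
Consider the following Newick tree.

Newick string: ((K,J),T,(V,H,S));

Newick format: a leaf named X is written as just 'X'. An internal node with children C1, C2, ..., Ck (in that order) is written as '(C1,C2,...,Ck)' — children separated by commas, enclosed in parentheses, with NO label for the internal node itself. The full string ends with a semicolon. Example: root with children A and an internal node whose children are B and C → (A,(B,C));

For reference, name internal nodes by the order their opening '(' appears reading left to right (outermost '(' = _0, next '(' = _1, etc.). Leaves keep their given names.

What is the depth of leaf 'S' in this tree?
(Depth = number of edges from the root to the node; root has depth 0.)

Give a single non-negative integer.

Newick: ((K,J),T,(V,H,S));
Naming internals by '(' encounter order: outermost '(' = _0, next = _1, ...
Query node: S
Path from root: _0 -> _2 -> S
Depth of S: 2 (number of edges from root)

Answer: 2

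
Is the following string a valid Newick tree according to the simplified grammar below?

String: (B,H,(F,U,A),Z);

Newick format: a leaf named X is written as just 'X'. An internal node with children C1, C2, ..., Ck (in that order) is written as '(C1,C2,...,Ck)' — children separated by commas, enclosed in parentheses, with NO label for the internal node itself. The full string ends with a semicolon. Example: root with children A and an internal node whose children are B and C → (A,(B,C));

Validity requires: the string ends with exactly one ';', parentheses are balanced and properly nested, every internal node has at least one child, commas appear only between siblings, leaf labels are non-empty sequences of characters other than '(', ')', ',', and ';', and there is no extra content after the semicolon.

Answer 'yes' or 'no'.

Input: (B,H,(F,U,A),Z);
Paren balance: 2 '(' vs 2 ')' OK
Ends with single ';': True
Full parse: OK
Valid: True

Answer: yes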